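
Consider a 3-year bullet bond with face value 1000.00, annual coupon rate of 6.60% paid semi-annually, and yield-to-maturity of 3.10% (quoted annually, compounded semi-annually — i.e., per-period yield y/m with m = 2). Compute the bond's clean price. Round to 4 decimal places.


Coupon per period c = face * coupon_rate / m = 33.000000
Periods per year m = 2; per-period yield y/m = 0.015500
Number of cashflows N = 6
Cashflows (t years, CF_t, discount factor 1/(1+y/m)^(m*t), PV):
  t = 0.5000: CF_t = 33.000000, DF = 0.984737, PV = 32.496307
  t = 1.0000: CF_t = 33.000000, DF = 0.969706, PV = 32.000303
  t = 1.5000: CF_t = 33.000000, DF = 0.954905, PV = 31.511869
  t = 2.0000: CF_t = 33.000000, DF = 0.940330, PV = 31.030890
  t = 2.5000: CF_t = 33.000000, DF = 0.925977, PV = 30.557252
  t = 3.0000: CF_t = 1033.000000, DF = 0.911844, PV = 941.934611
Price P = sum_t PV_t = 1099.531231

Answer: Price = 1099.5312


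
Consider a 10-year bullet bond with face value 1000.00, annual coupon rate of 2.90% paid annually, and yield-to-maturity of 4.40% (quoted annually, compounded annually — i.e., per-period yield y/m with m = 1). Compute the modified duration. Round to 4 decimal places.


Coupon per period c = face * coupon_rate / m = 29.000000
Periods per year m = 1; per-period yield y/m = 0.044000
Number of cashflows N = 10
Cashflows (t years, CF_t, discount factor 1/(1+y/m)^(m*t), PV):
  t = 1.0000: CF_t = 29.000000, DF = 0.957854, PV = 27.777778
  t = 2.0000: CF_t = 29.000000, DF = 0.917485, PV = 26.607067
  t = 3.0000: CF_t = 29.000000, DF = 0.878817, PV = 25.485696
  t = 4.0000: CF_t = 29.000000, DF = 0.841779, PV = 24.411586
  t = 5.0000: CF_t = 29.000000, DF = 0.806302, PV = 23.382746
  t = 6.0000: CF_t = 29.000000, DF = 0.772320, PV = 22.397266
  t = 7.0000: CF_t = 29.000000, DF = 0.739770, PV = 21.453320
  t = 8.0000: CF_t = 29.000000, DF = 0.708592, PV = 20.549157
  t = 9.0000: CF_t = 29.000000, DF = 0.678728, PV = 19.683100
  t = 10.0000: CF_t = 1029.000000, DF = 0.650122, PV = 668.975770
Price P = sum_t PV_t = 880.723486
First compute Macaulay numerator sum_t t * PV_t:
  t * PV_t at t = 1.0000: 27.777778
  t * PV_t at t = 2.0000: 53.214134
  t * PV_t at t = 3.0000: 76.457089
  t * PV_t at t = 4.0000: 97.646346
  t * PV_t at t = 5.0000: 116.913728
  t * PV_t at t = 6.0000: 134.383595
  t * PV_t at t = 7.0000: 150.173239
  t * PV_t at t = 8.0000: 164.393255
  t * PV_t at t = 9.0000: 177.147904
  t * PV_t at t = 10.0000: 6689.757700
Macaulay duration D = 7687.864768 / 880.723486 = 8.729033
Modified duration = D / (1 + y/m) = 8.729033 / (1 + 0.044000) = 8.361143

Answer: Modified duration = 8.3611


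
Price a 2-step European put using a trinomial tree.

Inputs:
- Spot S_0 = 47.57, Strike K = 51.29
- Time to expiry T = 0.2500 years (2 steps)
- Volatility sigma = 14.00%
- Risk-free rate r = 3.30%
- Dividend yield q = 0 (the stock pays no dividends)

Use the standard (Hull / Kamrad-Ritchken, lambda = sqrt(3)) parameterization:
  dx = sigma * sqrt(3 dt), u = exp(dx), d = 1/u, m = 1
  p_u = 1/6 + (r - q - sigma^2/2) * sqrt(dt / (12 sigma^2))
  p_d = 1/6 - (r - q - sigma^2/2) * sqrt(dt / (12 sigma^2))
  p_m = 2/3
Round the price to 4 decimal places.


Answer: Price = V(0,0) = 3.6027

Derivation:
dt = T/N = 0.125000; dx = sigma*sqrt(3*dt) = 0.085732
u = exp(dx) = 1.089514; d = 1/u = 0.917840
p_u = 0.183580, p_m = 0.666667, p_d = 0.149754
Discount per step: exp(-r*dt) = 0.995883
Stock lattice S(k, j) with j the centered position index:
  k=0: S(0,+0) = 47.5700
  k=1: S(1,-1) = 43.6617; S(1,+0) = 47.5700; S(1,+1) = 51.8282
  k=2: S(2,-2) = 40.0744; S(2,-1) = 43.6617; S(2,+0) = 47.5700; S(2,+1) = 51.8282; S(2,+2) = 56.4676
Terminal payoffs V(N, j) = max(K - S_T, 0):
  V(2,-2) = 11.215588; V(2,-1) = 7.628349; V(2,+0) = 3.720000; V(2,+1) = 0.000000; V(2,+2) = 0.000000
Backward induction: V(k, j) = exp(-r*dt) * [p_u * V(k+1, j+1) + p_m * V(k+1, j) + p_d * V(k+1, j-1)]
  V(1,-1) = exp(-r*dt) * [p_u*3.720000 + p_m*7.628349 + p_d*11.215588] = 7.417397
  V(1,+0) = exp(-r*dt) * [p_u*0.000000 + p_m*3.720000 + p_d*7.628349] = 3.607461
  V(1,+1) = exp(-r*dt) * [p_u*0.000000 + p_m*0.000000 + p_d*3.720000] = 0.554790
  V(0,+0) = exp(-r*dt) * [p_u*0.554790 + p_m*3.607461 + p_d*7.417397] = 3.602711


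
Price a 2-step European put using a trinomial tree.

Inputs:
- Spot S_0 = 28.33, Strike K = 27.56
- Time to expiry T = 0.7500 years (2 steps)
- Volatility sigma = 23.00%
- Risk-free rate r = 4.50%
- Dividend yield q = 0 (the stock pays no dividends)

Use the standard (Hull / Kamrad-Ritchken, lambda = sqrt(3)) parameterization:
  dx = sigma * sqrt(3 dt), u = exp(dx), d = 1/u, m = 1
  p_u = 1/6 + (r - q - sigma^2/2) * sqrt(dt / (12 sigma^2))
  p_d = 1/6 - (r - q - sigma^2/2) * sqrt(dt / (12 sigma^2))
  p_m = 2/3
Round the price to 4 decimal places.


dt = T/N = 0.375000; dx = sigma*sqrt(3*dt) = 0.243952
u = exp(dx) = 1.276283; d = 1/u = 0.783525
p_u = 0.180924, p_m = 0.666667, p_d = 0.152409
Discount per step: exp(-r*dt) = 0.983267
Stock lattice S(k, j) with j the centered position index:
  k=0: S(0,+0) = 28.3300
  k=1: S(1,-1) = 22.1973; S(1,+0) = 28.3300; S(1,+1) = 36.1571
  k=2: S(2,-2) = 17.3921; S(2,-1) = 22.1973; S(2,+0) = 28.3300; S(2,+1) = 36.1571; S(2,+2) = 46.1467
Terminal payoffs V(N, j) = max(K - S_T, 0):
  V(2,-2) = 10.167873; V(2,-1) = 5.362726; V(2,+0) = 0.000000; V(2,+1) = 0.000000; V(2,+2) = 0.000000
Backward induction: V(k, j) = exp(-r*dt) * [p_u * V(k+1, j+1) + p_m * V(k+1, j) + p_d * V(k+1, j-1)]
  V(1,-1) = exp(-r*dt) * [p_u*0.000000 + p_m*5.362726 + p_d*10.167873] = 5.039073
  V(1,+0) = exp(-r*dt) * [p_u*0.000000 + p_m*0.000000 + p_d*5.362726] = 0.803652
  V(1,+1) = exp(-r*dt) * [p_u*0.000000 + p_m*0.000000 + p_d*0.000000] = 0.000000
  V(0,+0) = exp(-r*dt) * [p_u*0.000000 + p_m*0.803652 + p_d*5.039073] = 1.281953

Answer: Price = V(0,0) = 1.2820


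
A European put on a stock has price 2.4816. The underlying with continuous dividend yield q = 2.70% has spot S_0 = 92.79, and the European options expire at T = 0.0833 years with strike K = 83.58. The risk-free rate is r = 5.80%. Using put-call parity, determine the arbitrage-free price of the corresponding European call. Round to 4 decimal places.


Answer: Call price = 11.8860

Derivation:
Put-call parity: C - P = S_0 * exp(-qT) - K * exp(-rT).
S_0 * exp(-qT) = 92.7900 * 0.99775343 = 92.58154052
K * exp(-rT) = 83.5800 * 0.99518025 = 83.17716550
C = P + S*exp(-qT) - K*exp(-rT)
C = 2.4816 + 92.58154052 - 83.17716550 = 11.8860


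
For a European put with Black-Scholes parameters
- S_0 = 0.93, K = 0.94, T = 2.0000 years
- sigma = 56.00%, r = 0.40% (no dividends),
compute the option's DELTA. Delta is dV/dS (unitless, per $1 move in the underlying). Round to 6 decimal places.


Answer: Delta = -0.347316

Derivation:
d1 = 0.3925764810; d2 = -0.3993831139
phi(d1) = 0.3693551322; exp(-qT) = 1.0000000000; exp(-rT) = 0.9920319148
N(-d1) = 0.3473161566
Delta = -exp(-qT) * N(-d1) = -1.0000000000 * 0.3473161566 = -0.347316


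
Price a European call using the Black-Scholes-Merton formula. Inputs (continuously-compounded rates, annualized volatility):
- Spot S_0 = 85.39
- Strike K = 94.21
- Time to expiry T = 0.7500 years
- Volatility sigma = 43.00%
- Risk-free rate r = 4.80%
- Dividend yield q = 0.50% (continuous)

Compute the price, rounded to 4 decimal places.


d1 = (ln(S/K) + (r - q + 0.5*sigma^2) * T) / (sigma * sqrt(T)) = 0.00883524
d2 = d1 - sigma * sqrt(T) = -0.36355568
exp(-rT) = 0.96464029; exp(-qT) = 0.99625702
C = S_0 * exp(-qT) * N(d1) - K * exp(-rT) * N(d2)
N(d1) = 0.50352471; N(d2) = 0.35809491
C = 85.3900 * 0.99625702 * 0.50352471 - 94.2100 * 0.96464029 * 0.35809491 = 10.2918

Answer: Price = 10.2918


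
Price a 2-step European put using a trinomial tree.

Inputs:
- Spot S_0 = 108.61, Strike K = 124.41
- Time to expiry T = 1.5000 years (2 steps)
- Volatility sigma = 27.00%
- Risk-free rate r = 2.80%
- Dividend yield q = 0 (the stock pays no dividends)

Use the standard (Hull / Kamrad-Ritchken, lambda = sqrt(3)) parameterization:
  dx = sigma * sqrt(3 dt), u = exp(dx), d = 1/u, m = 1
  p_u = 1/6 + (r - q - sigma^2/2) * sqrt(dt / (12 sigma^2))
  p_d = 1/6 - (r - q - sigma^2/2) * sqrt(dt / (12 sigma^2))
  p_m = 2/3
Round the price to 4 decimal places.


dt = T/N = 0.750000; dx = sigma*sqrt(3*dt) = 0.405000
u = exp(dx) = 1.499303; d = 1/u = 0.666977
p_u = 0.158843, p_m = 0.666667, p_d = 0.174491
Discount per step: exp(-r*dt) = 0.979219
Stock lattice S(k, j) with j the centered position index:
  k=0: S(0,+0) = 108.6100
  k=1: S(1,-1) = 72.4404; S(1,+0) = 108.6100; S(1,+1) = 162.8392
  k=2: S(2,-2) = 48.3160; S(2,-1) = 72.4404; S(2,+0) = 108.6100; S(2,+1) = 162.8392; S(2,+2) = 244.1453
Terminal payoffs V(N, j) = max(K - S_T, 0):
  V(2,-2) = 76.093965; V(2,-1) = 51.969649; V(2,+0) = 15.800000; V(2,+1) = 0.000000; V(2,+2) = 0.000000
Backward induction: V(k, j) = exp(-r*dt) * [p_u * V(k+1, j+1) + p_m * V(k+1, j) + p_d * V(k+1, j-1)]
  V(1,-1) = exp(-r*dt) * [p_u*15.800000 + p_m*51.969649 + p_d*76.093965] = 49.385770
  V(1,+0) = exp(-r*dt) * [p_u*0.000000 + p_m*15.800000 + p_d*51.969649] = 19.194215
  V(1,+1) = exp(-r*dt) * [p_u*0.000000 + p_m*0.000000 + p_d*15.800000] = 2.699661
  V(0,+0) = exp(-r*dt) * [p_u*2.699661 + p_m*19.194215 + p_d*49.385770] = 21.388418

Answer: Price = V(0,0) = 21.3884


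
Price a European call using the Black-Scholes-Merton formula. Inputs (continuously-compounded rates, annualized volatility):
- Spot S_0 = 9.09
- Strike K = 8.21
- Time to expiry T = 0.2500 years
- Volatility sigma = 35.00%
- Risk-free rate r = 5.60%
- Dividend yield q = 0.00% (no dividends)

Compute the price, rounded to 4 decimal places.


Answer: Price = 1.2224

Derivation:
d1 = (ln(S/K) + (r - q + 0.5*sigma^2) * T) / (sigma * sqrt(T)) = 0.74933991
d2 = d1 - sigma * sqrt(T) = 0.57433991
exp(-rT) = 0.98609754; exp(-qT) = 1.00000000
C = S_0 * exp(-qT) * N(d1) - K * exp(-rT) * N(d2)
N(d1) = 0.77317382; N(d2) = 0.71713110
C = 9.0900 * 1.00000000 * 0.77317382 - 8.2100 * 0.98609754 * 0.71713110 = 1.2224


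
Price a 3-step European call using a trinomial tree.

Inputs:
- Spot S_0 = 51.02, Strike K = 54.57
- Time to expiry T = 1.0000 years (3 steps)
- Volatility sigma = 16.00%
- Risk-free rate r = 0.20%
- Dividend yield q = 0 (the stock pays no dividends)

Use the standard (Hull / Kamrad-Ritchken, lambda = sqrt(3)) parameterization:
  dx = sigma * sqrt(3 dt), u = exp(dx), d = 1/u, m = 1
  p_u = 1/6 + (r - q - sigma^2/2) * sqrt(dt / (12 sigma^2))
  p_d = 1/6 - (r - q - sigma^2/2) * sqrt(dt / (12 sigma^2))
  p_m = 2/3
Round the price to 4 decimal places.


Answer: Price = V(0,0) = 2.0258

Derivation:
dt = T/N = 0.333333; dx = sigma*sqrt(3*dt) = 0.160000
u = exp(dx) = 1.173511; d = 1/u = 0.852144
p_u = 0.155417, p_m = 0.666667, p_d = 0.177917
Discount per step: exp(-r*dt) = 0.999334
Stock lattice S(k, j) with j the centered position index:
  k=0: S(0,+0) = 51.0200
  k=1: S(1,-1) = 43.4764; S(1,+0) = 51.0200; S(1,+1) = 59.8725
  k=2: S(2,-2) = 37.0481; S(2,-1) = 43.4764; S(2,+0) = 51.0200; S(2,+1) = 59.8725; S(2,+2) = 70.2611
  k=3: S(3,-3) = 31.5703; S(3,-2) = 37.0481; S(3,-1) = 43.4764; S(3,+0) = 51.0200; S(3,+1) = 59.8725; S(3,+2) = 70.2611; S(3,+3) = 82.4521
Terminal payoffs V(N, j) = max(S_T - K, 0):
  V(3,-3) = 0.000000; V(3,-2) = 0.000000; V(3,-1) = 0.000000; V(3,+0) = 0.000000; V(3,+1) = 5.302525; V(3,+2) = 15.691059; V(3,+3) = 27.882116
Backward induction: V(k, j) = exp(-r*dt) * [p_u * V(k+1, j+1) + p_m * V(k+1, j) + p_d * V(k+1, j-1)]
  V(2,-2) = exp(-r*dt) * [p_u*0.000000 + p_m*0.000000 + p_d*0.000000] = 0.000000
  V(2,-1) = exp(-r*dt) * [p_u*0.000000 + p_m*0.000000 + p_d*0.000000] = 0.000000
  V(2,+0) = exp(-r*dt) * [p_u*5.302525 + p_m*0.000000 + p_d*0.000000] = 0.823551
  V(2,+1) = exp(-r*dt) * [p_u*15.691059 + p_m*5.302525 + p_d*0.000000] = 5.969687
  V(2,+2) = exp(-r*dt) * [p_u*27.882116 + p_m*15.691059 + p_d*5.302525] = 15.726971
  V(1,-1) = exp(-r*dt) * [p_u*0.823551 + p_m*0.000000 + p_d*0.000000] = 0.127908
  V(1,+0) = exp(-r*dt) * [p_u*5.969687 + p_m*0.823551 + p_d*0.000000] = 1.475839
  V(1,+1) = exp(-r*dt) * [p_u*15.726971 + p_m*5.969687 + p_d*0.823551] = 6.566170
  V(0,+0) = exp(-r*dt) * [p_u*6.566170 + p_m*1.475839 + p_d*0.127908] = 2.025791


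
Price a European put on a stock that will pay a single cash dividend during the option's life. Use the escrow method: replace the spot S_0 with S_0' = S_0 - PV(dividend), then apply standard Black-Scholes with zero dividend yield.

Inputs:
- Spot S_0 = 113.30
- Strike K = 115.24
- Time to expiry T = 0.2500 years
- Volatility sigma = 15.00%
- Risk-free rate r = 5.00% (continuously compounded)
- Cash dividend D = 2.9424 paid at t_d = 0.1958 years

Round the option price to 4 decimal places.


PV(D) = D * exp(-r * t_d) = 2.9424 * 0.99025777 = 2.91373445
S_0' = S_0 - PV(D) = 113.3000 - 2.91373445 = 110.38626555
d1 = (ln(S_0'/K) + (r + sigma^2/2)*T) / (sigma*sqrt(T)) = -0.36958254
d2 = d1 - sigma*sqrt(T) = -0.44458254
exp(-rT) = 0.98757780
N(-d1) = 0.64415322; N(-d2) = 0.67168927
P = K * exp(-rT) * N(-d2) - S_0' * N(-d1) = 115.2400 * 0.98757780 * 0.67168927 - 110.38626555 * 0.64415322 = 5.3383

Answer: Price = 5.3383


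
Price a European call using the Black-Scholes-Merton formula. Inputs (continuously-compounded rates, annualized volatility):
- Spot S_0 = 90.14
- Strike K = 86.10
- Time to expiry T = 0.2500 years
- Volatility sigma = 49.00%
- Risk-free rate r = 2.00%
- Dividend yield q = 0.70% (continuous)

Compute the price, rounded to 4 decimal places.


d1 = (ln(S/K) + (r - q + 0.5*sigma^2) * T) / (sigma * sqrt(T)) = 0.32292696
d2 = d1 - sigma * sqrt(T) = 0.07792696
exp(-rT) = 0.99501248; exp(-qT) = 0.99825153
C = S_0 * exp(-qT) * N(d1) - K * exp(-rT) * N(d2)
N(d1) = 0.62662472; N(d2) = 0.53105692
C = 90.1400 * 0.99825153 * 0.62662472 - 86.1000 * 0.99501248 * 0.53105692 = 10.8892

Answer: Price = 10.8892


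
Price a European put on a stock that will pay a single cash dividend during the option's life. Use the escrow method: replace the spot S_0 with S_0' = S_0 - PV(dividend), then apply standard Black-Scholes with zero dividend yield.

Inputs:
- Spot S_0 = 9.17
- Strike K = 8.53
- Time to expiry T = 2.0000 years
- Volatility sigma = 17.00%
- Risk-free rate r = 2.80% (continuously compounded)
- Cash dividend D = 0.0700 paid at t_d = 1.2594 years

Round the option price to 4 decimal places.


Answer: Price = 0.4040

Derivation:
PV(D) = D * exp(-r * t_d) = 0.0700 * 0.96535130 = 0.06757459
S_0' = S_0 - PV(D) = 9.1700 - 0.06757459 = 9.10242541
d1 = (ln(S_0'/K) + (r + sigma^2/2)*T) / (sigma*sqrt(T)) = 0.62330026
d2 = d1 - sigma*sqrt(T) = 0.38288395
exp(-rT) = 0.94553914
N(-d1) = 0.26654361; N(-d2) = 0.35090291
P = K * exp(-rT) * N(-d2) - S_0' * N(-d1) = 8.5300 * 0.94553914 * 0.35090291 - 9.10242541 * 0.26654361 = 0.4040


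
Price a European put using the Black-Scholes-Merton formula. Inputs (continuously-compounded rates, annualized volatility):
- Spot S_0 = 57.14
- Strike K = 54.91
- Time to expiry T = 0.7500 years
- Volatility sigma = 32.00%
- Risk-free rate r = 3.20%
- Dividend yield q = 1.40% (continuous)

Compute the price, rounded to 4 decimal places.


Answer: Price = 4.7132

Derivation:
d1 = (ln(S/K) + (r - q + 0.5*sigma^2) * T) / (sigma * sqrt(T)) = 0.33092604
d2 = d1 - sigma * sqrt(T) = 0.05379791
exp(-rT) = 0.97628571; exp(-qT) = 0.98955493
P = K * exp(-rT) * N(-d2) - S_0 * exp(-qT) * N(-d1)
N(-d1) = 0.37035017; N(-d2) = 0.47854809
P = 54.9100 * 0.97628571 * 0.47854809 - 57.1400 * 0.98955493 * 0.37035017 = 4.7132


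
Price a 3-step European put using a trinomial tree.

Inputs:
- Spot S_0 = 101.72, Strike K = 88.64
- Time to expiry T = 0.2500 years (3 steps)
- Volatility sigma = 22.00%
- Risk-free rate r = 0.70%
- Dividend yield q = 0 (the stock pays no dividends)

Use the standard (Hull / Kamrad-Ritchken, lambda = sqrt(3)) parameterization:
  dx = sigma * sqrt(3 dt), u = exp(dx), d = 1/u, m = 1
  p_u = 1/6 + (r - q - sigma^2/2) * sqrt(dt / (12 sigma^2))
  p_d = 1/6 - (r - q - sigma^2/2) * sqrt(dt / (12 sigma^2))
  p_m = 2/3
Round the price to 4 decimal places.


dt = T/N = 0.083333; dx = sigma*sqrt(3*dt) = 0.110000
u = exp(dx) = 1.116278; d = 1/u = 0.895834
p_u = 0.160152, p_m = 0.666667, p_d = 0.173182
Discount per step: exp(-r*dt) = 0.999417
Stock lattice S(k, j) with j the centered position index:
  k=0: S(0,+0) = 101.7200
  k=1: S(1,-1) = 91.1242; S(1,+0) = 101.7200; S(1,+1) = 113.5478
  k=2: S(2,-2) = 81.6322; S(2,-1) = 91.1242; S(2,+0) = 101.7200; S(2,+1) = 113.5478; S(2,+2) = 126.7509
  k=3: S(3,-3) = 73.1289; S(3,-2) = 81.6322; S(3,-1) = 91.1242; S(3,+0) = 101.7200; S(3,+1) = 113.5478; S(3,+2) = 126.7509; S(3,+3) = 141.4893
Terminal payoffs V(N, j) = max(K - S_T, 0):
  V(3,-3) = 15.511078; V(3,-2) = 7.007788; V(3,-1) = 0.000000; V(3,+0) = 0.000000; V(3,+1) = 0.000000; V(3,+2) = 0.000000; V(3,+3) = 0.000000
Backward induction: V(k, j) = exp(-r*dt) * [p_u * V(k+1, j+1) + p_m * V(k+1, j) + p_d * V(k+1, j-1)]
  V(2,-2) = exp(-r*dt) * [p_u*0.000000 + p_m*7.007788 + p_d*15.511078] = 7.353804
  V(2,-1) = exp(-r*dt) * [p_u*0.000000 + p_m*0.000000 + p_d*7.007788] = 1.212914
  V(2,+0) = exp(-r*dt) * [p_u*0.000000 + p_m*0.000000 + p_d*0.000000] = 0.000000
  V(2,+1) = exp(-r*dt) * [p_u*0.000000 + p_m*0.000000 + p_d*0.000000] = 0.000000
  V(2,+2) = exp(-r*dt) * [p_u*0.000000 + p_m*0.000000 + p_d*0.000000] = 0.000000
  V(1,-1) = exp(-r*dt) * [p_u*0.000000 + p_m*1.212914 + p_d*7.353804] = 2.080940
  V(1,+0) = exp(-r*dt) * [p_u*0.000000 + p_m*0.000000 + p_d*1.212914] = 0.209932
  V(1,+1) = exp(-r*dt) * [p_u*0.000000 + p_m*0.000000 + p_d*0.000000] = 0.000000
  V(0,+0) = exp(-r*dt) * [p_u*0.000000 + p_m*0.209932 + p_d*2.080940] = 0.500044

Answer: Price = V(0,0) = 0.5000


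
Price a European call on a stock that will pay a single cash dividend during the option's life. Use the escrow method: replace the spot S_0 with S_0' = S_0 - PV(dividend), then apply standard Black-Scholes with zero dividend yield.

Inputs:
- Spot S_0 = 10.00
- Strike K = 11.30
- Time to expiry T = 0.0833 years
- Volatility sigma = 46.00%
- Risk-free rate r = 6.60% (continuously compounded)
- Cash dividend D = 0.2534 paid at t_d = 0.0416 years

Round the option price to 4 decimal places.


PV(D) = D * exp(-r * t_d) = 0.2534 * 0.99725817 = 0.25270522
S_0' = S_0 - PV(D) = 10.0000 - 0.25270522 = 9.74729478
d1 = (ln(S_0'/K) + (r + sigma^2/2)*T) / (sigma*sqrt(T)) = -1.00555871
d2 = d1 - sigma*sqrt(T) = -1.13832271
exp(-rT) = 0.99451729
N(d1) = 0.15731395; N(d2) = 0.12749288
C = S_0' * N(d1) - K * exp(-rT) * N(d2) = 9.74729478 * 0.15731395 - 11.3000 * 0.99451729 * 0.12749288 = 0.1006

Answer: Price = 0.1006


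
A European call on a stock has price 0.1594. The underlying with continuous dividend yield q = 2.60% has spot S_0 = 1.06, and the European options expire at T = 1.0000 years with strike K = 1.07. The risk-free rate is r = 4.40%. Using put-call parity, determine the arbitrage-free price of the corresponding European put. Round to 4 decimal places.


Put-call parity: C - P = S_0 * exp(-qT) - K * exp(-rT).
S_0 * exp(-qT) = 1.0600 * 0.97433509 = 1.03279519
K * exp(-rT) = 1.0700 * 0.95695396 = 1.02394073
P = C - S*exp(-qT) + K*exp(-rT)
P = 0.1594 - 1.03279519 + 1.02394073 = 0.1505

Answer: Put price = 0.1505


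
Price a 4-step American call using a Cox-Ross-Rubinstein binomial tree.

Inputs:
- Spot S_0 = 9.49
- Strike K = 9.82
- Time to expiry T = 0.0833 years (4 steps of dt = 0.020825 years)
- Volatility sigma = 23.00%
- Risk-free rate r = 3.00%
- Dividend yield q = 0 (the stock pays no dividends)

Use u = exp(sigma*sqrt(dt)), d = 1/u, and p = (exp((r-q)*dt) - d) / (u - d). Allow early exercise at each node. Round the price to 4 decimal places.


Answer: Price = V(0,0) = 0.1445

Derivation:
dt = T/N = 0.020825
u = exp(sigma*sqrt(dt)) = 1.033748; d = 1/u = 0.967354
p = (exp((r-q)*dt) - d) / (u - d) = 0.501116
Discount per step: exp(-r*dt) = 0.999375
Stock lattice S(k, i) with i counting down-moves:
  k=0: S(0,0) = 9.4900
  k=1: S(1,0) = 9.8103; S(1,1) = 9.1802
  k=2: S(2,0) = 10.1413; S(2,1) = 9.4900; S(2,2) = 8.8805
  k=3: S(3,0) = 10.4836; S(3,1) = 9.8103; S(3,2) = 9.1802; S(3,3) = 8.5906
  k=4: S(4,0) = 10.8374; S(4,1) = 10.1413; S(4,2) = 9.4900; S(4,3) = 8.8805; S(4,4) = 8.3101
Terminal payoffs V(N, i) = max(S_T - K, 0):
  V(4,0) = 1.017395; V(4,1) = 0.321345; V(4,2) = 0.000000; V(4,3) = 0.000000; V(4,4) = 0.000000
Backward induction: V(k, i) = exp(-r*dt) * [p * V(k+1, i) + (1-p) * V(k+1, i+1)]; then take max(V_cont, immediate exercise) for American.
  V(3,0) = exp(-r*dt) * [p*1.017395 + (1-p)*0.321345] = 0.669728; exercise = 0.663595; V(3,0) = max -> 0.669728
  V(3,1) = exp(-r*dt) * [p*0.321345 + (1-p)*0.000000] = 0.160930; exercise = 0.000000; V(3,1) = max -> 0.160930
  V(3,2) = exp(-r*dt) * [p*0.000000 + (1-p)*0.000000] = 0.000000; exercise = 0.000000; V(3,2) = max -> 0.000000
  V(3,3) = exp(-r*dt) * [p*0.000000 + (1-p)*0.000000] = 0.000000; exercise = 0.000000; V(3,3) = max -> 0.000000
  V(2,0) = exp(-r*dt) * [p*0.669728 + (1-p)*0.160930] = 0.415637; exercise = 0.321345; V(2,0) = max -> 0.415637
  V(2,1) = exp(-r*dt) * [p*0.160930 + (1-p)*0.000000] = 0.080594; exercise = 0.000000; V(2,1) = max -> 0.080594
  V(2,2) = exp(-r*dt) * [p*0.000000 + (1-p)*0.000000] = 0.000000; exercise = 0.000000; V(2,2) = max -> 0.000000
  V(1,0) = exp(-r*dt) * [p*0.415637 + (1-p)*0.080594] = 0.248334; exercise = 0.000000; V(1,0) = max -> 0.248334
  V(1,1) = exp(-r*dt) * [p*0.080594 + (1-p)*0.000000] = 0.040362; exercise = 0.000000; V(1,1) = max -> 0.040362
  V(0,0) = exp(-r*dt) * [p*0.248334 + (1-p)*0.040362] = 0.144490; exercise = 0.000000; V(0,0) = max -> 0.144490


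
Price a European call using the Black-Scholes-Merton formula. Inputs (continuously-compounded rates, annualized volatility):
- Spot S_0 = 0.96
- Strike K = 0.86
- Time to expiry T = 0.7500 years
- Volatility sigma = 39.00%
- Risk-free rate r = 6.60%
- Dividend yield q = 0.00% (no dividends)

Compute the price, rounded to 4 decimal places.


d1 = (ln(S/K) + (r - q + 0.5*sigma^2) * T) / (sigma * sqrt(T)) = 0.64112052
d2 = d1 - sigma * sqrt(T) = 0.30337061
exp(-rT) = 0.95170516; exp(-qT) = 1.00000000
C = S_0 * exp(-qT) * N(d1) - K * exp(-rT) * N(d2)
N(d1) = 0.73927781; N(d2) = 0.61919628
C = 0.9600 * 1.00000000 * 0.73927781 - 0.8600 * 0.95170516 * 0.61919628 = 0.2029

Answer: Price = 0.2029


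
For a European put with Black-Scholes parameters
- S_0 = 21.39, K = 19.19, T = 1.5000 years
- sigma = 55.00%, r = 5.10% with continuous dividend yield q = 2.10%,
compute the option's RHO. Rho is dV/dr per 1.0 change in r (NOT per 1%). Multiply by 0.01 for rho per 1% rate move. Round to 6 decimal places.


d1 = 0.5647324033; d2 = -0.1088772759
phi(d1) = 0.3401393553; exp(-qT) = 0.9689909565; exp(-rT) = 0.9263529143
N(-d2) = 0.5433500847
Rho = -K*T*exp(-rT)*N(-d2) = -19.1900 * 1.5000 * 0.9263529143 * 0.5433500847 = -14.488467

Answer: Rho = -14.488467


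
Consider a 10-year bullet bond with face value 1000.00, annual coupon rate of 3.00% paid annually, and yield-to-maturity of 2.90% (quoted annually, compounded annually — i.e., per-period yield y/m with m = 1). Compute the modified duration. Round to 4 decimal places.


Answer: Modified duration = 8.5445

Derivation:
Coupon per period c = face * coupon_rate / m = 30.000000
Periods per year m = 1; per-period yield y/m = 0.029000
Number of cashflows N = 10
Cashflows (t years, CF_t, discount factor 1/(1+y/m)^(m*t), PV):
  t = 1.0000: CF_t = 30.000000, DF = 0.971817, PV = 29.154519
  t = 2.0000: CF_t = 30.000000, DF = 0.944429, PV = 28.332866
  t = 3.0000: CF_t = 30.000000, DF = 0.917812, PV = 27.534369
  t = 4.0000: CF_t = 30.000000, DF = 0.891946, PV = 26.758376
  t = 5.0000: CF_t = 30.000000, DF = 0.866808, PV = 26.004253
  t = 6.0000: CF_t = 30.000000, DF = 0.842379, PV = 25.271383
  t = 7.0000: CF_t = 30.000000, DF = 0.818639, PV = 24.559167
  t = 8.0000: CF_t = 30.000000, DF = 0.795567, PV = 23.867023
  t = 9.0000: CF_t = 30.000000, DF = 0.773146, PV = 23.194386
  t = 10.0000: CF_t = 1030.000000, DF = 0.751357, PV = 773.897559
Price P = sum_t PV_t = 1008.573902
First compute Macaulay numerator sum_t t * PV_t:
  t * PV_t at t = 1.0000: 29.154519
  t * PV_t at t = 2.0000: 56.665732
  t * PV_t at t = 3.0000: 82.603107
  t * PV_t at t = 4.0000: 107.033505
  t * PV_t at t = 5.0000: 130.021264
  t * PV_t at t = 6.0000: 151.628297
  t * PV_t at t = 7.0000: 171.914169
  t * PV_t at t = 8.0000: 190.936186
  t * PV_t at t = 9.0000: 208.749475
  t * PV_t at t = 10.0000: 7738.975595
Macaulay duration D = 8867.681848 / 1008.573902 = 8.792298
Modified duration = D / (1 + y/m) = 8.792298 / (1 + 0.029000) = 8.544507


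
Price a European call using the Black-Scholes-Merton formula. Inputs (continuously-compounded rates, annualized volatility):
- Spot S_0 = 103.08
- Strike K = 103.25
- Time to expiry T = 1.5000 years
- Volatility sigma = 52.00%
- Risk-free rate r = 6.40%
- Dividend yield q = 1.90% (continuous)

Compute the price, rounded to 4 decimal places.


Answer: Price = 27.5501

Derivation:
d1 = (ln(S/K) + (r - q + 0.5*sigma^2) * T) / (sigma * sqrt(T)) = 0.42183378
d2 = d1 - sigma * sqrt(T) = -0.21503355
exp(-rT) = 0.90846402; exp(-qT) = 0.97190229
C = S_0 * exp(-qT) * N(d1) - K * exp(-rT) * N(d2)
N(d1) = 0.66342683; N(d2) = 0.41487058
C = 103.0800 * 0.97190229 * 0.66342683 - 103.2500 * 0.90846402 * 0.41487058 = 27.5501


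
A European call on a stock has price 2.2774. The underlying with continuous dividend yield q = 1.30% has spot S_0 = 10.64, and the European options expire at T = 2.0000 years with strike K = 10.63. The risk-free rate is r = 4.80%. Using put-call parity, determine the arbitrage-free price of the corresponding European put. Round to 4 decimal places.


Answer: Put price = 1.5674

Derivation:
Put-call parity: C - P = S_0 * exp(-qT) - K * exp(-rT).
S_0 * exp(-qT) = 10.6400 * 0.97433509 = 10.36692535
K * exp(-rT) = 10.6300 * 0.90846402 = 9.65697249
P = C - S*exp(-qT) + K*exp(-rT)
P = 2.2774 - 10.36692535 + 9.65697249 = 1.5674


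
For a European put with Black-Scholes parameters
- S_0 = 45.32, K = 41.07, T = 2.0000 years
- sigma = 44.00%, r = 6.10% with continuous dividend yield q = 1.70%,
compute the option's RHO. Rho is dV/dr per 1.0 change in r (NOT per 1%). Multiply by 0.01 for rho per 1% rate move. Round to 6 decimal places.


Answer: Rho = -36.685368

Derivation:
d1 = 0.6107964402; d2 = -0.0114575273
phi(d1) = 0.3310537007; exp(-qT) = 0.9665715046; exp(-rT) = 0.8851483685
N(-d2) = 0.5045707921
Rho = -K*T*exp(-rT)*N(-d2) = -41.0700 * 2.0000 * 0.8851483685 * 0.5045707921 = -36.685368


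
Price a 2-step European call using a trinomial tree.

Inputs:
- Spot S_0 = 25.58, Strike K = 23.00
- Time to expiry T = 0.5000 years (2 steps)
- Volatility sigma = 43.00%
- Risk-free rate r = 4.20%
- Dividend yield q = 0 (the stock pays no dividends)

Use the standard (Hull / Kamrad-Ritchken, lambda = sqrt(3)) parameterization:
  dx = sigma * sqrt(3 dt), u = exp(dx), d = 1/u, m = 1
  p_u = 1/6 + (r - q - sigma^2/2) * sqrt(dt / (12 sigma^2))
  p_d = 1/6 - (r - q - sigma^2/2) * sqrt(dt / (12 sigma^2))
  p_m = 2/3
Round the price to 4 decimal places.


dt = T/N = 0.250000; dx = sigma*sqrt(3*dt) = 0.372391
u = exp(dx) = 1.451200; d = 1/u = 0.689085
p_u = 0.149732, p_m = 0.666667, p_d = 0.183601
Discount per step: exp(-r*dt) = 0.989555
Stock lattice S(k, j) with j the centered position index:
  k=0: S(0,+0) = 25.5800
  k=1: S(1,-1) = 17.6268; S(1,+0) = 25.5800; S(1,+1) = 37.1217
  k=2: S(2,-2) = 12.1464; S(2,-1) = 17.6268; S(2,+0) = 25.5800; S(2,+1) = 37.1217; S(2,+2) = 53.8710
Terminal payoffs V(N, j) = max(S_T - K, 0):
  V(2,-2) = 0.000000; V(2,-1) = 0.000000; V(2,+0) = 2.580000; V(2,+1) = 14.121701; V(2,+2) = 30.871019
Backward induction: V(k, j) = exp(-r*dt) * [p_u * V(k+1, j+1) + p_m * V(k+1, j) + p_d * V(k+1, j-1)]
  V(1,-1) = exp(-r*dt) * [p_u*2.580000 + p_m*0.000000 + p_d*0.000000] = 0.382274
  V(1,+0) = exp(-r*dt) * [p_u*14.121701 + p_m*2.580000 + p_d*0.000000] = 3.794422
  V(1,+1) = exp(-r*dt) * [p_u*30.871019 + p_m*14.121701 + p_d*2.580000] = 14.358979
  V(0,+0) = exp(-r*dt) * [p_u*14.358979 + p_m*3.794422 + p_d*0.382274] = 4.700190

Answer: Price = V(0,0) = 4.7002


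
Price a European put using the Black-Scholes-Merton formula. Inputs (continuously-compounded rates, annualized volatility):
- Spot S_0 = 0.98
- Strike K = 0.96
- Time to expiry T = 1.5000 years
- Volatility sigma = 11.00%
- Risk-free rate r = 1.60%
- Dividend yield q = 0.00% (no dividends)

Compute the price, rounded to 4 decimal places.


d1 = (ln(S/K) + (r - q + 0.5*sigma^2) * T) / (sigma * sqrt(T)) = 0.39855638
d2 = d1 - sigma * sqrt(T) = 0.26383445
exp(-rT) = 0.97628571; exp(-qT) = 1.00000000
P = K * exp(-rT) * N(-d2) - S_0 * exp(-qT) * N(-d1)
N(-d1) = 0.34511005; N(-d2) = 0.39595375
P = 0.9600 * 0.97628571 * 0.39595375 - 0.9800 * 1.00000000 * 0.34511005 = 0.0329

Answer: Price = 0.0329


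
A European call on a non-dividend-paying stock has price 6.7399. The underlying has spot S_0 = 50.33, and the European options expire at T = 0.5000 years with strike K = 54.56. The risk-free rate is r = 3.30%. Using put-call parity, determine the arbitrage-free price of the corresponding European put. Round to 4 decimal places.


Answer: Put price = 10.0770

Derivation:
Put-call parity: C - P = S_0 * exp(-qT) - K * exp(-rT).
S_0 * exp(-qT) = 50.3300 * 1.00000000 = 50.33000000
K * exp(-rT) = 54.5600 * 0.98363538 = 53.66714630
P = C - S*exp(-qT) + K*exp(-rT)
P = 6.7399 - 50.33000000 + 53.66714630 = 10.0770


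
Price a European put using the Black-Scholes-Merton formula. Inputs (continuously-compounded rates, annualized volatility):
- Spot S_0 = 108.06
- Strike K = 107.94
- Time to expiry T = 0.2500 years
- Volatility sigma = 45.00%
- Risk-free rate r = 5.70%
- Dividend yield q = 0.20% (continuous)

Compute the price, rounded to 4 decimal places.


d1 = (ln(S/K) + (r - q + 0.5*sigma^2) * T) / (sigma * sqrt(T)) = 0.17854938
d2 = d1 - sigma * sqrt(T) = -0.04645062
exp(-rT) = 0.98585105; exp(-qT) = 0.99950012
P = K * exp(-rT) * N(-d2) - S_0 * exp(-qT) * N(-d1)
N(-d1) = 0.42914577; N(-d2) = 0.51852445
P = 107.9400 * 0.98585105 * 0.51852445 - 108.0600 * 0.99950012 * 0.42914577 = 8.8273

Answer: Price = 8.8273


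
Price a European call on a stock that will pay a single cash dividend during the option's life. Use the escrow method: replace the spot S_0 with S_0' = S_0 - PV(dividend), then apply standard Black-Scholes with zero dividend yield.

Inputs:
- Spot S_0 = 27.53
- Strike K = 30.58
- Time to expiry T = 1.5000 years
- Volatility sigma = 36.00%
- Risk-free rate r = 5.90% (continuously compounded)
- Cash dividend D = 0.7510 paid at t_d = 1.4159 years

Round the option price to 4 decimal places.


Answer: Price = 4.2293

Derivation:
PV(D) = D * exp(-r * t_d) = 0.7510 * 0.91985604 = 0.69081189
S_0' = S_0 - PV(D) = 27.5300 - 0.69081189 = 26.83918811
d1 = (ln(S_0'/K) + (r + sigma^2/2)*T) / (sigma*sqrt(T)) = 0.12523439
d2 = d1 - sigma*sqrt(T) = -0.31567377
exp(-rT) = 0.91530311
N(d1) = 0.54983100; N(d2) = 0.37612507
C = S_0' * N(d1) - K * exp(-rT) * N(d2) = 26.83918811 * 0.54983100 - 30.5800 * 0.91530311 * 0.37612507 = 4.2293


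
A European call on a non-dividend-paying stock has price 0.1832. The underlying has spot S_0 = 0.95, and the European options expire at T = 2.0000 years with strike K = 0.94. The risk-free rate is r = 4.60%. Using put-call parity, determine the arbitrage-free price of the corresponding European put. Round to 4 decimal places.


Answer: Put price = 0.0906

Derivation:
Put-call parity: C - P = S_0 * exp(-qT) - K * exp(-rT).
S_0 * exp(-qT) = 0.9500 * 1.00000000 = 0.95000000
K * exp(-rT) = 0.9400 * 0.91210515 = 0.85737884
P = C - S*exp(-qT) + K*exp(-rT)
P = 0.1832 - 0.95000000 + 0.85737884 = 0.0906


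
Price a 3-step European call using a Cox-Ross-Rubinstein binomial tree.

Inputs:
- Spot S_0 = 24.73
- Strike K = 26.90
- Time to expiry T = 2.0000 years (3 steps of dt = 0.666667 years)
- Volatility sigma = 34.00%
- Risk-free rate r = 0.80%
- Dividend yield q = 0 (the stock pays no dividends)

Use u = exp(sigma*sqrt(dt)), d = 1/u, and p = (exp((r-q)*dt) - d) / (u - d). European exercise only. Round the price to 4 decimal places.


Answer: Price = V(0,0) = 4.3632

Derivation:
dt = T/N = 0.666667
u = exp(sigma*sqrt(dt)) = 1.319970; d = 1/u = 0.757593
p = (exp((r-q)*dt) - d) / (u - d) = 0.440549
Discount per step: exp(-r*dt) = 0.994681
Stock lattice S(k, i) with i counting down-moves:
  k=0: S(0,0) = 24.7300
  k=1: S(1,0) = 32.6429; S(1,1) = 18.7353
  k=2: S(2,0) = 43.0876; S(2,1) = 24.7300; S(2,2) = 14.1937
  k=3: S(3,0) = 56.8743; S(3,1) = 32.6429; S(3,2) = 18.7353; S(3,3) = 10.7531
Terminal payoffs V(N, i) = max(S_T - K, 0):
  V(3,0) = 29.974301; V(3,1) = 5.742853; V(3,2) = 0.000000; V(3,3) = 0.000000
Backward induction: V(k, i) = exp(-r*dt) * [p * V(k+1, i) + (1-p) * V(k+1, i+1)].
  V(2,0) = exp(-r*dt) * [p*29.974301 + (1-p)*5.742853] = 16.330663
  V(2,1) = exp(-r*dt) * [p*5.742853 + (1-p)*0.000000] = 2.516550
  V(2,2) = exp(-r*dt) * [p*0.000000 + (1-p)*0.000000] = 0.000000
  V(1,0) = exp(-r*dt) * [p*16.330663 + (1-p)*2.516550] = 8.556587
  V(1,1) = exp(-r*dt) * [p*2.516550 + (1-p)*0.000000] = 1.102767
  V(0,0) = exp(-r*dt) * [p*8.556587 + (1-p)*1.102767] = 4.363207


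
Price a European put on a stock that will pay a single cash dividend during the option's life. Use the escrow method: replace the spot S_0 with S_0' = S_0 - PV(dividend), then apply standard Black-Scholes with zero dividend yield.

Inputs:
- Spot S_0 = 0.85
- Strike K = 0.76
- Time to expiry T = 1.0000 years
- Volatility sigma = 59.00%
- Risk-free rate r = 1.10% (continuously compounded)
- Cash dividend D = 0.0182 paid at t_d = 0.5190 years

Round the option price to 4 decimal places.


Answer: Price = 0.1462

Derivation:
PV(D) = D * exp(-r * t_d) = 0.0182 * 0.99430727 = 0.01809639
S_0' = S_0 - PV(D) = 0.8500 - 0.01809639 = 0.83190361
d1 = (ln(S_0'/K) + (r + sigma^2/2)*T) / (sigma*sqrt(T)) = 0.46686126
d2 = d1 - sigma*sqrt(T) = -0.12313874
exp(-rT) = 0.98906028
N(-d1) = 0.32029957; N(-d2) = 0.54900138
P = K * exp(-rT) * N(-d2) - S_0' * N(-d1) = 0.7600 * 0.98906028 * 0.54900138 - 0.83190361 * 0.32029957 = 0.1462


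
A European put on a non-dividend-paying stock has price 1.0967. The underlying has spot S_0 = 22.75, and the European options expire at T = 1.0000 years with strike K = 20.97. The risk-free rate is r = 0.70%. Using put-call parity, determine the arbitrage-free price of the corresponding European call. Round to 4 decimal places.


Answer: Call price = 3.0230

Derivation:
Put-call parity: C - P = S_0 * exp(-qT) - K * exp(-rT).
S_0 * exp(-qT) = 22.7500 * 1.00000000 = 22.75000000
K * exp(-rT) = 20.9700 * 0.99302444 = 20.82372257
C = P + S*exp(-qT) - K*exp(-rT)
C = 1.0967 + 22.75000000 - 20.82372257 = 3.0230


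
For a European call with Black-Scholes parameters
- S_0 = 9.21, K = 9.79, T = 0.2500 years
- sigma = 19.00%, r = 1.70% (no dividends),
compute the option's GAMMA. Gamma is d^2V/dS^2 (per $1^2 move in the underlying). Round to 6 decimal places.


Answer: Gamma = 0.391824

Derivation:
d1 = -0.5506221713; d2 = -0.6456221713
phi(d1) = 0.3428264553; exp(-qT) = 1.0000000000; exp(-rT) = 0.9957590185
Gamma = exp(-qT) * phi(d1) / (S * sigma * sqrt(T)) = 1.0000000000 * 0.3428264553 / (9.2100 * 0.1900 * 0.5000000000) = 0.391824


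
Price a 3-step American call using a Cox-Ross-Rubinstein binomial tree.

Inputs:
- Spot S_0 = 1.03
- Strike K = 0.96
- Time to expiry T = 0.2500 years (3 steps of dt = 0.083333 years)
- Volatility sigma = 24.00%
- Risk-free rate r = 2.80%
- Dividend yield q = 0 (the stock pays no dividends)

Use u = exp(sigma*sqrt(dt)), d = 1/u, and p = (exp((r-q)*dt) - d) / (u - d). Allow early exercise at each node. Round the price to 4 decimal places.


Answer: Price = V(0,0) = 0.0920

Derivation:
dt = T/N = 0.083333
u = exp(sigma*sqrt(dt)) = 1.071738; d = 1/u = 0.933063
p = (exp((r-q)*dt) - d) / (u - d) = 0.499532
Discount per step: exp(-r*dt) = 0.997669
Stock lattice S(k, i) with i counting down-moves:
  k=0: S(0,0) = 1.0300
  k=1: S(1,0) = 1.1039; S(1,1) = 0.9611
  k=2: S(2,0) = 1.1831; S(2,1) = 1.0300; S(2,2) = 0.8967
  k=3: S(3,0) = 1.2680; S(3,1) = 1.1039; S(3,2) = 0.9611; S(3,3) = 0.8367
Terminal payoffs V(N, i) = max(S_T - K, 0):
  V(3,0) = 0.307954; V(3,1) = 0.143891; V(3,2) = 0.001055; V(3,3) = 0.000000
Backward induction: V(k, i) = exp(-r*dt) * [p * V(k+1, i) + (1-p) * V(k+1, i+1)]; then take max(V_cont, immediate exercise) for American.
  V(2,0) = exp(-r*dt) * [p*0.307954 + (1-p)*0.143891] = 0.225319; exercise = 0.223082; V(2,0) = max -> 0.225319
  V(2,1) = exp(-r*dt) * [p*0.143891 + (1-p)*0.001055] = 0.072237; exercise = 0.070000; V(2,1) = max -> 0.072237
  V(2,2) = exp(-r*dt) * [p*0.001055 + (1-p)*0.000000] = 0.000526; exercise = 0.000000; V(2,2) = max -> 0.000526
  V(1,0) = exp(-r*dt) * [p*0.225319 + (1-p)*0.072237] = 0.148360; exercise = 0.143891; V(1,0) = max -> 0.148360
  V(1,1) = exp(-r*dt) * [p*0.072237 + (1-p)*0.000526] = 0.036263; exercise = 0.001055; V(1,1) = max -> 0.036263
  V(0,0) = exp(-r*dt) * [p*0.148360 + (1-p)*0.036263] = 0.092044; exercise = 0.070000; V(0,0) = max -> 0.092044


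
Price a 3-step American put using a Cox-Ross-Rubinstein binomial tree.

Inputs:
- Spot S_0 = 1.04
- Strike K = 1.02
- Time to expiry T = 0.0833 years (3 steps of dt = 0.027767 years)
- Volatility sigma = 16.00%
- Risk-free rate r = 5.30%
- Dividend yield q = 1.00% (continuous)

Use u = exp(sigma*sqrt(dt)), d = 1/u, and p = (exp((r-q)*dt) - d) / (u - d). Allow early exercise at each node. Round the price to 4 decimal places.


Answer: Price = V(0,0) = 0.0097

Derivation:
dt = T/N = 0.027767
u = exp(sigma*sqrt(dt)) = 1.027020; d = 1/u = 0.973691
p = (exp((r-q)*dt) - d) / (u - d) = 0.515737
Discount per step: exp(-r*dt) = 0.998529
Stock lattice S(k, i) with i counting down-moves:
  k=0: S(0,0) = 1.0400
  k=1: S(1,0) = 1.0681; S(1,1) = 1.0126
  k=2: S(2,0) = 1.0970; S(2,1) = 1.0400; S(2,2) = 0.9860
  k=3: S(3,0) = 1.1266; S(3,1) = 1.0681; S(3,2) = 1.0126; S(3,3) = 0.9601
Terminal payoffs V(N, i) = max(K - S_T, 0):
  V(3,0) = 0.000000; V(3,1) = 0.000000; V(3,2) = 0.007361; V(3,3) = 0.059944
Backward induction: V(k, i) = exp(-r*dt) * [p * V(k+1, i) + (1-p) * V(k+1, i+1)]; then take max(V_cont, immediate exercise) for American.
  V(2,0) = exp(-r*dt) * [p*0.000000 + (1-p)*0.000000] = 0.000000; exercise = 0.000000; V(2,0) = max -> 0.000000
  V(2,1) = exp(-r*dt) * [p*0.000000 + (1-p)*0.007361] = 0.003560; exercise = 0.000000; V(2,1) = max -> 0.003560
  V(2,2) = exp(-r*dt) * [p*0.007361 + (1-p)*0.059944] = 0.032777; exercise = 0.034003; V(2,2) = max -> 0.034003
  V(1,0) = exp(-r*dt) * [p*0.000000 + (1-p)*0.003560] = 0.001721; exercise = 0.000000; V(1,0) = max -> 0.001721
  V(1,1) = exp(-r*dt) * [p*0.003560 + (1-p)*0.034003] = 0.018275; exercise = 0.007361; V(1,1) = max -> 0.018275
  V(0,0) = exp(-r*dt) * [p*0.001721 + (1-p)*0.018275] = 0.009723; exercise = 0.000000; V(0,0) = max -> 0.009723


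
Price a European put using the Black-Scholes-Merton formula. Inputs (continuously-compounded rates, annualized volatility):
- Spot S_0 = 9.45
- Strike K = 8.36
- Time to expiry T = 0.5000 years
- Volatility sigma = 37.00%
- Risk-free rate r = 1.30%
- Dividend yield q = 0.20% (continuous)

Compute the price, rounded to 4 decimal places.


Answer: Price = 0.4638

Derivation:
d1 = (ln(S/K) + (r - q + 0.5*sigma^2) * T) / (sigma * sqrt(T)) = 0.62027145
d2 = d1 - sigma * sqrt(T) = 0.35864194
exp(-rT) = 0.99352108; exp(-qT) = 0.99900050
P = K * exp(-rT) * N(-d2) - S_0 * exp(-qT) * N(-d1)
N(-d1) = 0.26753954; N(-d2) = 0.35993148
P = 8.3600 * 0.99352108 * 0.35993148 - 9.4500 * 0.99900050 * 0.26753954 = 0.4638


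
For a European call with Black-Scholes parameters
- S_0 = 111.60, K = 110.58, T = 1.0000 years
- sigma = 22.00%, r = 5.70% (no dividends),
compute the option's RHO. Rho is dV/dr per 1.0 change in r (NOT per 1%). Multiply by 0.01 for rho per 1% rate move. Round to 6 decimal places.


Answer: Rho = 60.130497

Derivation:
d1 = 0.4108264047; d2 = 0.1908264047
phi(d1) = 0.3666572831; exp(-qT) = 1.0000000000; exp(-rT) = 0.9445940694
N(d2) = 0.5756691996
Rho = K*T*exp(-rT)*N(d2) = 110.5800 * 1.0000 * 0.9445940694 * 0.5756691996 = 60.130497


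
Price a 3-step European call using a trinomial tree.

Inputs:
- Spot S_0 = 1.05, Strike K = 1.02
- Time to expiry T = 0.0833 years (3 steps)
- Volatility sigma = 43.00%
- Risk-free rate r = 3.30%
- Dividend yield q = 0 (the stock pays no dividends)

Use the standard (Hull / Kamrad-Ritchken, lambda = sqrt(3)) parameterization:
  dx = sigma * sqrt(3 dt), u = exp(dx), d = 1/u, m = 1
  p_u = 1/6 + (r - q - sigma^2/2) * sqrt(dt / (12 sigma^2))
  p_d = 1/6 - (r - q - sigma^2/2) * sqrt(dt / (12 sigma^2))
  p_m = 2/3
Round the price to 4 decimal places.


Answer: Price = V(0,0) = 0.0690

Derivation:
dt = T/N = 0.027767; dx = sigma*sqrt(3*dt) = 0.124105
u = exp(dx) = 1.132135; d = 1/u = 0.883287
p_u = 0.160016, p_m = 0.666667, p_d = 0.173317
Discount per step: exp(-r*dt) = 0.999084
Stock lattice S(k, j) with j the centered position index:
  k=0: S(0,+0) = 1.0500
  k=1: S(1,-1) = 0.9275; S(1,+0) = 1.0500; S(1,+1) = 1.1887
  k=2: S(2,-2) = 0.8192; S(2,-1) = 0.9275; S(2,+0) = 1.0500; S(2,+1) = 1.1887; S(2,+2) = 1.3458
  k=3: S(3,-3) = 0.7236; S(3,-2) = 0.8192; S(3,-1) = 0.9275; S(3,+0) = 1.0500; S(3,+1) = 1.1887; S(3,+2) = 1.3458; S(3,+3) = 1.5236
Terminal payoffs V(N, j) = max(S_T - K, 0):
  V(3,-3) = 0.000000; V(3,-2) = 0.000000; V(3,-1) = 0.000000; V(3,+0) = 0.030000; V(3,+1) = 0.168742; V(3,+2) = 0.325817; V(3,+3) = 0.503647
Backward induction: V(k, j) = exp(-r*dt) * [p_u * V(k+1, j+1) + p_m * V(k+1, j) + p_d * V(k+1, j-1)]
  V(2,-2) = exp(-r*dt) * [p_u*0.000000 + p_m*0.000000 + p_d*0.000000] = 0.000000
  V(2,-1) = exp(-r*dt) * [p_u*0.030000 + p_m*0.000000 + p_d*0.000000] = 0.004796
  V(2,+0) = exp(-r*dt) * [p_u*0.168742 + p_m*0.030000 + p_d*0.000000] = 0.046958
  V(2,+1) = exp(-r*dt) * [p_u*0.325817 + p_m*0.168742 + p_d*0.030000] = 0.169675
  V(2,+2) = exp(-r*dt) * [p_u*0.503647 + p_m*0.325817 + p_d*0.168742] = 0.326749
  V(1,-1) = exp(-r*dt) * [p_u*0.046958 + p_m*0.004796 + p_d*0.000000] = 0.010702
  V(1,+0) = exp(-r*dt) * [p_u*0.169675 + p_m*0.046958 + p_d*0.004796] = 0.059233
  V(1,+1) = exp(-r*dt) * [p_u*0.326749 + p_m*0.169675 + p_d*0.046958] = 0.173381
  V(0,+0) = exp(-r*dt) * [p_u*0.173381 + p_m*0.059233 + p_d*0.010702] = 0.069024
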